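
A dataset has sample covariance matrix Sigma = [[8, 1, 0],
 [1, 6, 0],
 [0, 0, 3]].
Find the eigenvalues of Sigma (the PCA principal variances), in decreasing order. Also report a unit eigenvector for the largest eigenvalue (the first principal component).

Step 1 — characteristic polynomial p(λ) = det(λI - Sigma) = λ³ - tr·λ² + c_1·λ - det, where tr = trace, c_1 = sum of the principal 2×2 minors, det = det(Sigma):
  tr = 8 + 6 + 3 = 17,
  c_1 = (8·6 - (1)²) + (8·3 - (0)²) + (6·3 - (0)²) = 47 + 24 + 18 = 89,
  det = 8·(6·3 - (0)²) - (1)·((1)·3 - (0)·(0)) + (0)·((1)·(0) - 6·(0)) = 8·(18) - (1)·(3) + (0)·(0) = 141.
  So p(λ) = λ³ - 17λ² + 89λ - 141.
Step 2 — look for an integer root (rational root theorem: any rational root is an integer divisor of 141). Testing λ = 3:
  p(3) = 27 - 153 + 267 - 141 = 0  ✓
  Dividing out (λ - 3): p(λ) = (λ - 3)(λ² - 14λ + 47).
Step 3 — remaining eigenvalues from the quadratic λ² - 14λ + 47 = 0:
  Δ = 14² - 4·47 = 196 - 188 = 8,  λ = (14 ± √8)/2 = (14 ± 2.8284)/2 ≈ 8.4142 or 5.5858.
  Sorted: λ_1 = 8.4142,  λ_2 = 5.5858,  λ_3 = 3  (check: sum = 17 = tr ✓).

Step 4 — unit eigenvector for λ_1 ≈ 8.4142: v spans the null space of (Sigma - λ_1 I), whose rows are
  r_1 = (-0.4142, 1, 0),  r_2 = (1, -2.4142, 0),  r_3 = (0, 0, -5.4142).
  v is orthogonal to every row, so take v ∝ r_1 × r_3 = ((1)·(-5.4142) - (0)·(0), (0)·(0) - (-0.4142)·(-5.4142), (-0.4142)·(0) - (1)·(0)) ≈ (-5.4142, -2.2426, 0).
  Rescale (multiply by -1 so the first nonzero entry is positive): u = (5.4142, 2.2426, 0).
  ||u|| = √((5.4142)² + (2.2426)² + (0)²) = √(34.3431) ≈ 5.8603,  v_1 = u/||u|| ≈ (0.9239, 0.3827, 0) (||v_1|| = 1).

λ_1 = 8.4142,  λ_2 = 5.5858,  λ_3 = 3;  v_1 ≈ (0.9239, 0.3827, 0)


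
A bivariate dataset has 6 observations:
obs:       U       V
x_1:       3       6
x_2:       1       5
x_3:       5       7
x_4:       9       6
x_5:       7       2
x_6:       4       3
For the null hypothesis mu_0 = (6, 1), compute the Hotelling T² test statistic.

Step 1 — sample mean vector:
  mean(U) = (3 + 1 + 5 + 9 + 7 + 4) / 6 = 29/6 = 4.8333
  mean(V) = (6 + 5 + 7 + 6 + 2 + 3) / 6 = 29/6 = 4.8333
  x̄ = (4.8333, 4.8333),  deviation x̄ - mu_0 = (4.8333, 4.8333) - (6, 1) = (-1.1667, 3.8333).

Step 2 — sample covariance matrix, S[i,j] = (1/(n-1)) · Σ_k (x_{k,i} - mean_i) · (x_{k,j} - mean_j), divisor n-1 = 5:
  S[U,U] = ((-1.8333)·(-1.8333) + (-3.8333)·(-3.8333) + (0.1667)·(0.1667) + (4.1667)·(4.1667) + (2.1667)·(2.1667) + (-0.8333)·(-0.8333)) / 5 = 40.8333/5 = 8.1667
  S[U,V] = ((-1.8333)·(1.1667) + (-3.8333)·(0.1667) + (0.1667)·(2.1667) + (4.1667)·(1.1667) + (2.1667)·(-2.8333) + (-0.8333)·(-1.8333)) / 5 = -2.1667/5 = -0.4333
  S[V,V] = ((1.1667)·(1.1667) + (0.1667)·(0.1667) + (2.1667)·(2.1667) + (1.1667)·(1.1667) + (-2.8333)·(-2.8333) + (-1.8333)·(-1.8333)) / 5 = 18.8333/5 = 3.7667
  S = [[8.1667, -0.4333],
 [-0.4333, 3.7667]].

Step 3 — invert S. det(S) = 8.1667·3.7667 - (-0.4333)² = 30.5733.
  S^{-1} = (1/det) · [[d, -b], [-b, a]] = [[0.1232, 0.0142],
 [0.0142, 0.2671]].

Step 4 — quadratic form (x̄ - mu_0)^T · S^{-1} · (x̄ - mu_0):
  S^{-1} · (x̄ - mu_0) = (-0.0894, 1.0074),
  (x̄ - mu_0)^T · [...] = (-1.1667)·(-0.0894) + (3.8333)·(1.0074) = 3.9661.

Step 5 — scale by n: T² = 6 · 3.9661 = 23.7963.

T² ≈ 23.7963


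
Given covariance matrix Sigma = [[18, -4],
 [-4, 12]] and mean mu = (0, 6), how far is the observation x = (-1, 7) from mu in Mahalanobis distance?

Step 1 — centre the observation: (x - mu) = (-1, 1).

Step 2 — invert Sigma. det(Sigma) = 18·12 - (-4)² = 200.
  Sigma^{-1} = (1/det) · [[d, -b], [-b, a]] = [[0.06, 0.02],
 [0.02, 0.09]].

Step 3 — form the quadratic (x - mu)^T · Sigma^{-1} · (x - mu):
  Sigma^{-1} · (x - mu) = (-0.04, 0.07).
  (x - mu)^T · [Sigma^{-1} · (x - mu)] = (-1)·(-0.04) + (1)·(0.07) = 0.11.

Step 4 — take square root: d = √(0.11) ≈ 0.3317.

d(x, mu) = √(0.11) ≈ 0.3317


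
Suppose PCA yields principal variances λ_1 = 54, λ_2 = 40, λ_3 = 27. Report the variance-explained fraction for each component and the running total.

Step 1 — total variance = trace(Sigma) = Σ λ_i = 54 + 40 + 27 = 121.

Step 2 — fraction explained by component i = λ_i / Σ λ:
  PC1: 54/121 = 0.4463
  PC2: 40/121 = 0.3306
  PC3: 27/121 = 0.2231

Step 3 — cumulative fraction after k components = (λ_1 + ... + λ_k) / Σ λ:
  k = 1: 54/121 = 0.4463
  k = 2: (54 + 40)/121 = 94/121 = 0.7769
  k = 3: (54 + 40 + 27)/121 = 121/121 = 1

Summary (fraction, with percent):

explained: PC1 0.4463 (44.63%), PC2 0.3306 (33.06%), PC3 0.2231 (22.31%);  cumulative: 0.4463, 0.7769, 1


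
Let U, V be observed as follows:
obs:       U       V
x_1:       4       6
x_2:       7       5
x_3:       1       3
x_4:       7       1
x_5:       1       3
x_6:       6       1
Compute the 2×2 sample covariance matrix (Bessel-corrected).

Step 1 — column means:
  mean(U) = (4 + 7 + 1 + 7 + 1 + 6) / 6 = 26/6 = 4.3333
  mean(V) = (6 + 5 + 3 + 1 + 3 + 1) / 6 = 19/6 = 3.1667

Step 2 — sample covariance S[i,j] = (1/(n-1)) · Σ_k (x_{k,i} - mean_i) · (x_{k,j} - mean_j), with n-1 = 5.
  S[U,U] = ((-0.3333)·(-0.3333) + (2.6667)·(2.6667) + (-3.3333)·(-3.3333) + (2.6667)·(2.6667) + (-3.3333)·(-3.3333) + (1.6667)·(1.6667)) / 5 = 39.3333/5 = 7.8667
  S[U,V] = ((-0.3333)·(2.8333) + (2.6667)·(1.8333) + (-3.3333)·(-0.1667) + (2.6667)·(-2.1667) + (-3.3333)·(-0.1667) + (1.6667)·(-2.1667)) / 5 = -4.3333/5 = -0.8667
  S[V,V] = ((2.8333)·(2.8333) + (1.8333)·(1.8333) + (-0.1667)·(-0.1667) + (-2.1667)·(-2.1667) + (-0.1667)·(-0.1667) + (-2.1667)·(-2.1667)) / 5 = 20.8333/5 = 4.1667

S is symmetric (S[j,i] = S[i,j]). Assembling:

S = [[7.8667, -0.8667],
 [-0.8667, 4.1667]]


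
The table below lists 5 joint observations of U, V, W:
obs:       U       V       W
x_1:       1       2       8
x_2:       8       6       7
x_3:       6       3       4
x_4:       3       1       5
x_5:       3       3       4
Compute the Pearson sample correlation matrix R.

Step 1 — column means:
  mean(U) = (1 + 8 + 6 + 3 + 3) / 5 = 21/5 = 4.2
  mean(V) = (2 + 6 + 3 + 1 + 3) / 5 = 15/5 = 3
  mean(W) = (8 + 7 + 4 + 5 + 4) / 5 = 28/5 = 5.6

Step 2 — sample variances and covariances s[i,j] = (1/(n-1)) · Σ_k (x_{k,i} - mean_i) · (x_{k,j} - mean_j), with n-1 = 4:
  s[U,U] = ((-3.2)·(-3.2) + (3.8)·(3.8) + (1.8)·(1.8) + (-1.2)·(-1.2) + (-1.2)·(-1.2)) / 4 = 30.8/4 = 7.7
  s[U,V] = ((-3.2)·(-1) + (3.8)·(3) + (1.8)·(0) + (-1.2)·(-2) + (-1.2)·(0)) / 4 = 17/4 = 4.25
  s[U,W] = ((-3.2)·(2.4) + (3.8)·(1.4) + (1.8)·(-1.6) + (-1.2)·(-0.6) + (-1.2)·(-1.6)) / 4 = -2.6/4 = -0.65
  s[V,V] = ((-1)·(-1) + (3)·(3) + (0)·(0) + (-2)·(-2) + (0)·(0)) / 4 = 14/4 = 3.5
  s[V,W] = ((-1)·(2.4) + (3)·(1.4) + (0)·(-1.6) + (-2)·(-0.6) + (0)·(-1.6)) / 4 = 3/4 = 0.75
  s[W,W] = ((2.4)·(2.4) + (1.4)·(1.4) + (-1.6)·(-1.6) + (-0.6)·(-0.6) + (-1.6)·(-1.6)) / 4 = 13.2/4 = 3.3
  Sample standard deviations s_i = √(s[i,i]):
  s(U) = √(7.7) = 2.7749
  s(V) = √(3.5) = 1.8708
  s(W) = √(3.3) = 1.8166

Step 3 — r_{ij} = s_{ij} / (s_i · s_j):
  r[U,U] = 1 (diagonal).
  r[U,V] = 4.25 / (2.7749 · 1.8708) = 4.25 / 5.1913 = 0.8187
  r[U,W] = -0.65 / (2.7749 · 1.8166) = -0.65 / 5.0408 = -0.1289
  r[V,V] = 1 (diagonal).
  r[V,W] = 0.75 / (1.8708 · 1.8166) = 0.75 / 3.3985 = 0.2207
  r[W,W] = 1 (diagonal).

R is symmetric with unit diagonal. Assembling:

R = [[1, 0.8187, -0.1289],
 [0.8187, 1, 0.2207],
 [-0.1289, 0.2207, 1]]


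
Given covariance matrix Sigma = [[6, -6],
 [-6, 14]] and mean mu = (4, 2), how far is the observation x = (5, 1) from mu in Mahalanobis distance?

Step 1 — centre the observation: (x - mu) = (1, -1).

Step 2 — invert Sigma. det(Sigma) = 6·14 - (-6)² = 48.
  Sigma^{-1} = (1/det) · [[d, -b], [-b, a]] = [[0.2917, 0.125],
 [0.125, 0.125]].

Step 3 — form the quadratic (x - mu)^T · Sigma^{-1} · (x - mu):
  Sigma^{-1} · (x - mu) = (0.1667, 0).
  (x - mu)^T · [Sigma^{-1} · (x - mu)] = (1)·(0.1667) + (-1)·(0) = 0.1667.

Step 4 — take square root: d = √(0.1667) ≈ 0.4082.

d(x, mu) = √(0.1667) ≈ 0.4082


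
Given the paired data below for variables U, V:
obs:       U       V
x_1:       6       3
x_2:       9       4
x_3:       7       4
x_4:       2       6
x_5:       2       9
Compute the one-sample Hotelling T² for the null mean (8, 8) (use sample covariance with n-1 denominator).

Step 1 — sample mean vector:
  mean(U) = (6 + 9 + 7 + 2 + 2) / 5 = 26/5 = 5.2
  mean(V) = (3 + 4 + 4 + 6 + 9) / 5 = 26/5 = 5.2
  x̄ = (5.2, 5.2),  deviation x̄ - mu_0 = (5.2, 5.2) - (8, 8) = (-2.8, -2.8).

Step 2 — sample covariance matrix, S[i,j] = (1/(n-1)) · Σ_k (x_{k,i} - mean_i) · (x_{k,j} - mean_j), divisor n-1 = 4:
  S[U,U] = ((0.8)·(0.8) + (3.8)·(3.8) + (1.8)·(1.8) + (-3.2)·(-3.2) + (-3.2)·(-3.2)) / 4 = 38.8/4 = 9.7
  S[U,V] = ((0.8)·(-2.2) + (3.8)·(-1.2) + (1.8)·(-1.2) + (-3.2)·(0.8) + (-3.2)·(3.8)) / 4 = -23.2/4 = -5.8
  S[V,V] = ((-2.2)·(-2.2) + (-1.2)·(-1.2) + (-1.2)·(-1.2) + (0.8)·(0.8) + (3.8)·(3.8)) / 4 = 22.8/4 = 5.7
  S = [[9.7, -5.8],
 [-5.8, 5.7]].

Step 3 — invert S. det(S) = 9.7·5.7 - (-5.8)² = 21.65.
  S^{-1} = (1/det) · [[d, -b], [-b, a]] = [[0.2633, 0.2679],
 [0.2679, 0.448]].

Step 4 — quadratic form (x̄ - mu_0)^T · S^{-1} · (x̄ - mu_0):
  S^{-1} · (x̄ - mu_0) = (-1.4873, -2.0046),
  (x̄ - mu_0)^T · [...] = (-2.8)·(-1.4873) + (-2.8)·(-2.0046) = 9.7774.

Step 5 — scale by n: T² = 5 · 9.7774 = 48.8868.

T² ≈ 48.8868


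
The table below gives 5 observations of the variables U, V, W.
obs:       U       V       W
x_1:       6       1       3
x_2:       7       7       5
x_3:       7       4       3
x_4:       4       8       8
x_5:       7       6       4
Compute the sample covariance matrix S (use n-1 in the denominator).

Step 1 — column means:
  mean(U) = (6 + 7 + 7 + 4 + 7) / 5 = 31/5 = 6.2
  mean(V) = (1 + 7 + 4 + 8 + 6) / 5 = 26/5 = 5.2
  mean(W) = (3 + 5 + 3 + 8 + 4) / 5 = 23/5 = 4.6

Step 2 — sample covariance S[i,j] = (1/(n-1)) · Σ_k (x_{k,i} - mean_i) · (x_{k,j} - mean_j), with n-1 = 4.
  S[U,U] = ((-0.2)·(-0.2) + (0.8)·(0.8) + (0.8)·(0.8) + (-2.2)·(-2.2) + (0.8)·(0.8)) / 4 = 6.8/4 = 1.7
  S[U,V] = ((-0.2)·(-4.2) + (0.8)·(1.8) + (0.8)·(-1.2) + (-2.2)·(2.8) + (0.8)·(0.8)) / 4 = -4.2/4 = -1.05
  S[U,W] = ((-0.2)·(-1.6) + (0.8)·(0.4) + (0.8)·(-1.6) + (-2.2)·(3.4) + (0.8)·(-0.6)) / 4 = -8.6/4 = -2.15
  S[V,V] = ((-4.2)·(-4.2) + (1.8)·(1.8) + (-1.2)·(-1.2) + (2.8)·(2.8) + (0.8)·(0.8)) / 4 = 30.8/4 = 7.7
  S[V,W] = ((-4.2)·(-1.6) + (1.8)·(0.4) + (-1.2)·(-1.6) + (2.8)·(3.4) + (0.8)·(-0.6)) / 4 = 18.4/4 = 4.6
  S[W,W] = ((-1.6)·(-1.6) + (0.4)·(0.4) + (-1.6)·(-1.6) + (3.4)·(3.4) + (-0.6)·(-0.6)) / 4 = 17.2/4 = 4.3

S is symmetric (S[j,i] = S[i,j]). Assembling:

S = [[1.7, -1.05, -2.15],
 [-1.05, 7.7, 4.6],
 [-2.15, 4.6, 4.3]]


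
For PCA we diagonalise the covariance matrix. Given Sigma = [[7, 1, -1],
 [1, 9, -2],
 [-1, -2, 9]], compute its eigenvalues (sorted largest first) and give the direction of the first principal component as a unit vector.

Step 1 — characteristic polynomial p(λ) = det(λI - Sigma) = λ³ - tr·λ² + c_1·λ - det, where tr = trace, c_1 = sum of the principal 2×2 minors, det = det(Sigma):
  tr = 7 + 9 + 9 = 25,
  c_1 = (7·9 - (1)²) + (7·9 - (-1)²) + (9·9 - (-2)²) = 62 + 62 + 77 = 201,
  det = 7·(9·9 - (-2)²) - (1)·((1)·9 - (-2)·(-1)) + (-1)·((1)·(-2) - 9·(-1)) = 7·(77) - (1)·(7) + (-1)·(7) = 525.
  So p(λ) = λ³ - 25λ² + 201λ - 525.
Step 2 — look for an integer root (rational root theorem: any rational root is an integer divisor of 525). Testing λ = 7:
  p(7) = 343 - 1225 + 1407 - 525 = 0  ✓
  Dividing out (λ - 7): p(λ) = (λ - 7)(λ² - 18λ + 75).
Step 3 — remaining eigenvalues from the quadratic λ² - 18λ + 75 = 0:
  Δ = 18² - 4·75 = 324 - 300 = 24,  λ = (18 ± √24)/2 = (18 ± 4.899)/2 ≈ 11.4495 or 6.5505.
  Sorted: λ_1 = 11.4495,  λ_2 = 7,  λ_3 = 6.5505  (check: sum = 25 = tr ✓).

Step 4 — unit eigenvector for λ_1 ≈ 11.4495: v spans the null space of (Sigma - λ_1 I), whose rows are
  r_1 = (-4.4495, 1, -1),  r_2 = (1, -2.4495, -2),  r_3 = (-1, -2, -2.4495).
  v is orthogonal to every row, so take v ∝ r_1 × r_2 = ((1)·(-2) - (-1)·(-2.4495), (-1)·(1) - (-4.4495)·(-2), (-4.4495)·(-2.4495) - (1)·(1)) ≈ (-4.4495, -9.899, 9.899).
  Rescale (multiply by -1 so the first nonzero entry is positive): u = (4.4495, 9.899, -9.899).
  ||u|| = √((4.4495)² + (9.899)² + (-9.899)²) = √(215.7775) ≈ 14.6894,  v_1 = u/||u|| ≈ (0.3029, 0.6739, -0.6739) (||v_1|| = 1).

λ_1 = 11.4495,  λ_2 = 7,  λ_3 = 6.5505;  v_1 ≈ (0.3029, 0.6739, -0.6739)


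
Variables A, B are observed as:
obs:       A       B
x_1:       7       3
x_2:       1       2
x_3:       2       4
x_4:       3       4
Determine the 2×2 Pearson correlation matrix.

Step 1 — column means:
  mean(A) = (7 + 1 + 2 + 3) / 4 = 13/4 = 3.25
  mean(B) = (3 + 2 + 4 + 4) / 4 = 13/4 = 3.25

Step 2 — sample variances and covariances s[i,j] = (1/(n-1)) · Σ_k (x_{k,i} - mean_i) · (x_{k,j} - mean_j), with n-1 = 3:
  s[A,A] = ((3.75)·(3.75) + (-2.25)·(-2.25) + (-1.25)·(-1.25) + (-0.25)·(-0.25)) / 3 = 20.75/3 = 6.9167
  s[A,B] = ((3.75)·(-0.25) + (-2.25)·(-1.25) + (-1.25)·(0.75) + (-0.25)·(0.75)) / 3 = 0.75/3 = 0.25
  s[B,B] = ((-0.25)·(-0.25) + (-1.25)·(-1.25) + (0.75)·(0.75) + (0.75)·(0.75)) / 3 = 2.75/3 = 0.9167
  Sample standard deviations s_i = √(s[i,i]):
  s(A) = √(6.9167) = 2.63
  s(B) = √(0.9167) = 0.9574

Step 3 — r_{ij} = s_{ij} / (s_i · s_j):
  r[A,A] = 1 (diagonal).
  r[A,B] = 0.25 / (2.63 · 0.9574) = 0.25 / 2.518 = 0.0993
  r[B,B] = 1 (diagonal).

R is symmetric with unit diagonal. Assembling:

R = [[1, 0.0993],
 [0.0993, 1]]


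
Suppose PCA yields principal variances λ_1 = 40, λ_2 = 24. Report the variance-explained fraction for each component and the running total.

Step 1 — total variance = trace(Sigma) = Σ λ_i = 40 + 24 = 64.

Step 2 — fraction explained by component i = λ_i / Σ λ:
  PC1: 40/64 = 0.625
  PC2: 24/64 = 0.375

Step 3 — cumulative fraction after k components = (λ_1 + ... + λ_k) / Σ λ:
  k = 1: 40/64 = 0.625
  k = 2: (40 + 24)/64 = 64/64 = 1

Summary (fraction, with percent):

explained: PC1 0.625 (62.5%), PC2 0.375 (37.5%);  cumulative: 0.625, 1


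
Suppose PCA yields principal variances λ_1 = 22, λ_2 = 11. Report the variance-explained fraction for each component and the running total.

Step 1 — total variance = trace(Sigma) = Σ λ_i = 22 + 11 = 33.

Step 2 — fraction explained by component i = λ_i / Σ λ:
  PC1: 22/33 = 0.6667
  PC2: 11/33 = 0.3333

Step 3 — cumulative fraction after k components = (λ_1 + ... + λ_k) / Σ λ:
  k = 1: 22/33 = 0.6667
  k = 2: (22 + 11)/33 = 33/33 = 1

Summary (fraction, with percent):

explained: PC1 0.6667 (66.67%), PC2 0.3333 (33.33%);  cumulative: 0.6667, 1


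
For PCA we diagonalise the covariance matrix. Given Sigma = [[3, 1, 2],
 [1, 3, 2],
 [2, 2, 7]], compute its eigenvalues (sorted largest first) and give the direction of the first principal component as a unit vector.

Step 1 — characteristic polynomial p(λ) = det(λI - Sigma) = λ³ - tr·λ² + c_1·λ - det, where tr = trace, c_1 = sum of the principal 2×2 minors, det = det(Sigma):
  tr = 3 + 3 + 7 = 13,
  c_1 = (3·3 - (1)²) + (3·7 - (2)²) + (3·7 - (2)²) = 8 + 17 + 17 = 42,
  det = 3·(3·7 - (2)²) - (1)·((1)·7 - (2)·(2)) + (2)·((1)·(2) - 3·(2)) = 3·(17) - (1)·(3) + (2)·(-4) = 40.
  So p(λ) = λ³ - 13λ² + 42λ - 40.
Step 2 — look for an integer root (rational root theorem: any rational root is an integer divisor of 40). Testing λ = 2:
  p(2) = 8 - 52 + 84 - 40 = 0  ✓
  Dividing out (λ - 2): p(λ) = (λ - 2)(λ² - 11λ + 20).
Step 3 — remaining eigenvalues from the quadratic λ² - 11λ + 20 = 0:
  Δ = 11² - 4·20 = 121 - 80 = 41,  λ = (11 ± √41)/2 = (11 ± 6.4031)/2 ≈ 8.7016 or 2.2984.
  Sorted: λ_1 = 8.7016,  λ_2 = 2.2984,  λ_3 = 2  (check: sum = 13 = tr ✓).

Step 4 — unit eigenvector for λ_1 ≈ 8.7016: v spans the null space of (Sigma - λ_1 I), whose rows are
  r_1 = (-5.7016, 1, 2),  r_2 = (1, -5.7016, 2),  r_3 = (2, 2, -1.7016).
  v is orthogonal to every row, so take v ∝ r_1 × r_2 = ((1)·(2) - (2)·(-5.7016), (2)·(1) - (-5.7016)·(2), (-5.7016)·(-5.7016) - (1)·(1)) ≈ (13.4031, 13.4031, 31.5078).
  Let u = (13.4031, 13.4031, 31.5078).
  ||u|| = √((13.4031)² + (13.4031)² + (31.5078)²) = √(1352.0296) ≈ 36.77,  v_1 = u/||u|| ≈ (0.3645, 0.3645, 0.8569) (||v_1|| = 1).

λ_1 = 8.7016,  λ_2 = 2.2984,  λ_3 = 2;  v_1 ≈ (0.3645, 0.3645, 0.8569)


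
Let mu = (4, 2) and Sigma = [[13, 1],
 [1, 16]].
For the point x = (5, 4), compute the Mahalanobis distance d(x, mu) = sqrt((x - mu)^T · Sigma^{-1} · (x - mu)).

Step 1 — centre the observation: (x - mu) = (1, 2).

Step 2 — invert Sigma. det(Sigma) = 13·16 - (1)² = 207.
  Sigma^{-1} = (1/det) · [[d, -b], [-b, a]] = [[0.0773, -0.0048],
 [-0.0048, 0.0628]].

Step 3 — form the quadratic (x - mu)^T · Sigma^{-1} · (x - mu):
  Sigma^{-1} · (x - mu) = (0.0676, 0.1208).
  (x - mu)^T · [Sigma^{-1} · (x - mu)] = (1)·(0.0676) + (2)·(0.1208) = 0.3092.

Step 4 — take square root: d = √(0.3092) ≈ 0.556.

d(x, mu) = √(0.3092) ≈ 0.556


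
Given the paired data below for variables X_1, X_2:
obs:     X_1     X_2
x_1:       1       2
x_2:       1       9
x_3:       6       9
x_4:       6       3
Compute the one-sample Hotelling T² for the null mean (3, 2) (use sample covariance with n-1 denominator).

Step 1 — sample mean vector:
  mean(X_1) = (1 + 1 + 6 + 6) / 4 = 14/4 = 3.5
  mean(X_2) = (2 + 9 + 9 + 3) / 4 = 23/4 = 5.75
  x̄ = (3.5, 5.75),  deviation x̄ - mu_0 = (3.5, 5.75) - (3, 2) = (0.5, 3.75).

Step 2 — sample covariance matrix, S[i,j] = (1/(n-1)) · Σ_k (x_{k,i} - mean_i) · (x_{k,j} - mean_j), divisor n-1 = 3:
  S[X_1,X_1] = ((-2.5)·(-2.5) + (-2.5)·(-2.5) + (2.5)·(2.5) + (2.5)·(2.5)) / 3 = 25/3 = 8.3333
  S[X_1,X_2] = ((-2.5)·(-3.75) + (-2.5)·(3.25) + (2.5)·(3.25) + (2.5)·(-2.75)) / 3 = 2.5/3 = 0.8333
  S[X_2,X_2] = ((-3.75)·(-3.75) + (3.25)·(3.25) + (3.25)·(3.25) + (-2.75)·(-2.75)) / 3 = 42.75/3 = 14.25
  S = [[8.3333, 0.8333],
 [0.8333, 14.25]].

Step 3 — invert S. det(S) = 8.3333·14.25 - (0.8333)² = 118.0556.
  S^{-1} = (1/det) · [[d, -b], [-b, a]] = [[0.1207, -0.0071],
 [-0.0071, 0.0706]].

Step 4 — quadratic form (x̄ - mu_0)^T · S^{-1} · (x̄ - mu_0):
  S^{-1} · (x̄ - mu_0) = (0.0339, 0.2612),
  (x̄ - mu_0)^T · [...] = (0.5)·(0.0339) + (3.75)·(0.2612) = 0.9964.

Step 5 — scale by n: T² = 4 · 0.9964 = 3.9854.

T² ≈ 3.9854


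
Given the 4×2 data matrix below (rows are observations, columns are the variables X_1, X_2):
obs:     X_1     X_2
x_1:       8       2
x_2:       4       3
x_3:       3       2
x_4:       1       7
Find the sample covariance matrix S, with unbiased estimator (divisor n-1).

Step 1 — column means:
  mean(X_1) = (8 + 4 + 3 + 1) / 4 = 16/4 = 4
  mean(X_2) = (2 + 3 + 2 + 7) / 4 = 14/4 = 3.5

Step 2 — sample covariance S[i,j] = (1/(n-1)) · Σ_k (x_{k,i} - mean_i) · (x_{k,j} - mean_j), with n-1 = 3.
  S[X_1,X_1] = ((4)·(4) + (0)·(0) + (-1)·(-1) + (-3)·(-3)) / 3 = 26/3 = 8.6667
  S[X_1,X_2] = ((4)·(-1.5) + (0)·(-0.5) + (-1)·(-1.5) + (-3)·(3.5)) / 3 = -15/3 = -5
  S[X_2,X_2] = ((-1.5)·(-1.5) + (-0.5)·(-0.5) + (-1.5)·(-1.5) + (3.5)·(3.5)) / 3 = 17/3 = 5.6667

S is symmetric (S[j,i] = S[i,j]). Assembling:

S = [[8.6667, -5],
 [-5, 5.6667]]


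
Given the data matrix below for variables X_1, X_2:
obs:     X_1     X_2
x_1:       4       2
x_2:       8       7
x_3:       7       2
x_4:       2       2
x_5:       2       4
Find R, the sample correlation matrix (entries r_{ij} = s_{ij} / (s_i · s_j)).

Step 1 — column means:
  mean(X_1) = (4 + 8 + 7 + 2 + 2) / 5 = 23/5 = 4.6
  mean(X_2) = (2 + 7 + 2 + 2 + 4) / 5 = 17/5 = 3.4

Step 2 — sample variances and covariances s[i,j] = (1/(n-1)) · Σ_k (x_{k,i} - mean_i) · (x_{k,j} - mean_j), with n-1 = 4:
  s[X_1,X_1] = ((-0.6)·(-0.6) + (3.4)·(3.4) + (2.4)·(2.4) + (-2.6)·(-2.6) + (-2.6)·(-2.6)) / 4 = 31.2/4 = 7.8
  s[X_1,X_2] = ((-0.6)·(-1.4) + (3.4)·(3.6) + (2.4)·(-1.4) + (-2.6)·(-1.4) + (-2.6)·(0.6)) / 4 = 11.8/4 = 2.95
  s[X_2,X_2] = ((-1.4)·(-1.4) + (3.6)·(3.6) + (-1.4)·(-1.4) + (-1.4)·(-1.4) + (0.6)·(0.6)) / 4 = 19.2/4 = 4.8
  Sample standard deviations s_i = √(s[i,i]):
  s(X_1) = √(7.8) = 2.7928
  s(X_2) = √(4.8) = 2.1909

Step 3 — r_{ij} = s_{ij} / (s_i · s_j):
  r[X_1,X_1] = 1 (diagonal).
  r[X_1,X_2] = 2.95 / (2.7928 · 2.1909) = 2.95 / 6.1188 = 0.4821
  r[X_2,X_2] = 1 (diagonal).

R is symmetric with unit diagonal. Assembling:

R = [[1, 0.4821],
 [0.4821, 1]]


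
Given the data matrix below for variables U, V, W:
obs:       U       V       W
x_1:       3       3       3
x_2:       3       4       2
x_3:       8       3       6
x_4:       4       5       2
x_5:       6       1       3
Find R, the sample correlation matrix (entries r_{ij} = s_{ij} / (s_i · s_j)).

Step 1 — column means:
  mean(U) = (3 + 3 + 8 + 4 + 6) / 5 = 24/5 = 4.8
  mean(V) = (3 + 4 + 3 + 5 + 1) / 5 = 16/5 = 3.2
  mean(W) = (3 + 2 + 6 + 2 + 3) / 5 = 16/5 = 3.2

Step 2 — sample variances and covariances s[i,j] = (1/(n-1)) · Σ_k (x_{k,i} - mean_i) · (x_{k,j} - mean_j), with n-1 = 4:
  s[U,U] = ((-1.8)·(-1.8) + (-1.8)·(-1.8) + (3.2)·(3.2) + (-0.8)·(-0.8) + (1.2)·(1.2)) / 4 = 18.8/4 = 4.7
  s[U,V] = ((-1.8)·(-0.2) + (-1.8)·(0.8) + (3.2)·(-0.2) + (-0.8)·(1.8) + (1.2)·(-2.2)) / 4 = -5.8/4 = -1.45
  s[U,W] = ((-1.8)·(-0.2) + (-1.8)·(-1.2) + (3.2)·(2.8) + (-0.8)·(-1.2) + (1.2)·(-0.2)) / 4 = 12.2/4 = 3.05
  s[V,V] = ((-0.2)·(-0.2) + (0.8)·(0.8) + (-0.2)·(-0.2) + (1.8)·(1.8) + (-2.2)·(-2.2)) / 4 = 8.8/4 = 2.2
  s[V,W] = ((-0.2)·(-0.2) + (0.8)·(-1.2) + (-0.2)·(2.8) + (1.8)·(-1.2) + (-2.2)·(-0.2)) / 4 = -3.2/4 = -0.8
  s[W,W] = ((-0.2)·(-0.2) + (-1.2)·(-1.2) + (2.8)·(2.8) + (-1.2)·(-1.2) + (-0.2)·(-0.2)) / 4 = 10.8/4 = 2.7
  Sample standard deviations s_i = √(s[i,i]):
  s(U) = √(4.7) = 2.1679
  s(V) = √(2.2) = 1.4832
  s(W) = √(2.7) = 1.6432

Step 3 — r_{ij} = s_{ij} / (s_i · s_j):
  r[U,U] = 1 (diagonal).
  r[U,V] = -1.45 / (2.1679 · 1.4832) = -1.45 / 3.2156 = -0.4509
  r[U,W] = 3.05 / (2.1679 · 1.6432) = 3.05 / 3.5623 = 0.8562
  r[V,V] = 1 (diagonal).
  r[V,W] = -0.8 / (1.4832 · 1.6432) = -0.8 / 2.4372 = -0.3282
  r[W,W] = 1 (diagonal).

R is symmetric with unit diagonal. Assembling:

R = [[1, -0.4509, 0.8562],
 [-0.4509, 1, -0.3282],
 [0.8562, -0.3282, 1]]


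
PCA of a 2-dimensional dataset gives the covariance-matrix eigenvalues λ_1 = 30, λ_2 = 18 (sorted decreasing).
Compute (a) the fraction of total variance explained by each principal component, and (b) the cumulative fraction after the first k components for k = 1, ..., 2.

Step 1 — total variance = trace(Sigma) = Σ λ_i = 30 + 18 = 48.

Step 2 — fraction explained by component i = λ_i / Σ λ:
  PC1: 30/48 = 0.625
  PC2: 18/48 = 0.375

Step 3 — cumulative fraction after k components = (λ_1 + ... + λ_k) / Σ λ:
  k = 1: 30/48 = 0.625
  k = 2: (30 + 18)/48 = 48/48 = 1

Summary (fraction, with percent):

explained: PC1 0.625 (62.5%), PC2 0.375 (37.5%);  cumulative: 0.625, 1


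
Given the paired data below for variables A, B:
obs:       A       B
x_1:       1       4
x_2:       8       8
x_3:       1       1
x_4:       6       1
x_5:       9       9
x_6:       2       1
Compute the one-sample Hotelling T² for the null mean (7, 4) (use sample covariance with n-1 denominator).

Step 1 — sample mean vector:
  mean(A) = (1 + 8 + 1 + 6 + 9 + 2) / 6 = 27/6 = 4.5
  mean(B) = (4 + 8 + 1 + 1 + 9 + 1) / 6 = 24/6 = 4
  x̄ = (4.5, 4),  deviation x̄ - mu_0 = (4.5, 4) - (7, 4) = (-2.5, 0).

Step 2 — sample covariance matrix, S[i,j] = (1/(n-1)) · Σ_k (x_{k,i} - mean_i) · (x_{k,j} - mean_j), divisor n-1 = 5:
  S[A,A] = ((-3.5)·(-3.5) + (3.5)·(3.5) + (-3.5)·(-3.5) + (1.5)·(1.5) + (4.5)·(4.5) + (-2.5)·(-2.5)) / 5 = 65.5/5 = 13.1
  S[A,B] = ((-3.5)·(0) + (3.5)·(4) + (-3.5)·(-3) + (1.5)·(-3) + (4.5)·(5) + (-2.5)·(-3)) / 5 = 50/5 = 10
  S[B,B] = ((0)·(0) + (4)·(4) + (-3)·(-3) + (-3)·(-3) + (5)·(5) + (-3)·(-3)) / 5 = 68/5 = 13.6
  S = [[13.1, 10],
 [10, 13.6]].

Step 3 — invert S. det(S) = 13.1·13.6 - (10)² = 78.16.
  S^{-1} = (1/det) · [[d, -b], [-b, a]] = [[0.174, -0.1279],
 [-0.1279, 0.1676]].

Step 4 — quadratic form (x̄ - mu_0)^T · S^{-1} · (x̄ - mu_0):
  S^{-1} · (x̄ - mu_0) = (-0.435, 0.3199),
  (x̄ - mu_0)^T · [...] = (-2.5)·(-0.435) + (0)·(0.3199) = 1.0875.

Step 5 — scale by n: T² = 6 · 1.0875 = 6.5251.

T² ≈ 6.5251


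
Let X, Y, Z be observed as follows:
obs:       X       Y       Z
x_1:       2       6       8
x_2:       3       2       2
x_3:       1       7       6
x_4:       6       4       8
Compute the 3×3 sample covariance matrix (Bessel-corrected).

Step 1 — column means:
  mean(X) = (2 + 3 + 1 + 6) / 4 = 12/4 = 3
  mean(Y) = (6 + 2 + 7 + 4) / 4 = 19/4 = 4.75
  mean(Z) = (8 + 2 + 6 + 8) / 4 = 24/4 = 6

Step 2 — sample covariance S[i,j] = (1/(n-1)) · Σ_k (x_{k,i} - mean_i) · (x_{k,j} - mean_j), with n-1 = 3.
  S[X,X] = ((-1)·(-1) + (0)·(0) + (-2)·(-2) + (3)·(3)) / 3 = 14/3 = 4.6667
  S[X,Y] = ((-1)·(1.25) + (0)·(-2.75) + (-2)·(2.25) + (3)·(-0.75)) / 3 = -8/3 = -2.6667
  S[X,Z] = ((-1)·(2) + (0)·(-4) + (-2)·(0) + (3)·(2)) / 3 = 4/3 = 1.3333
  S[Y,Y] = ((1.25)·(1.25) + (-2.75)·(-2.75) + (2.25)·(2.25) + (-0.75)·(-0.75)) / 3 = 14.75/3 = 4.9167
  S[Y,Z] = ((1.25)·(2) + (-2.75)·(-4) + (2.25)·(0) + (-0.75)·(2)) / 3 = 12/3 = 4
  S[Z,Z] = ((2)·(2) + (-4)·(-4) + (0)·(0) + (2)·(2)) / 3 = 24/3 = 8

S is symmetric (S[j,i] = S[i,j]). Assembling:

S = [[4.6667, -2.6667, 1.3333],
 [-2.6667, 4.9167, 4],
 [1.3333, 4, 8]]


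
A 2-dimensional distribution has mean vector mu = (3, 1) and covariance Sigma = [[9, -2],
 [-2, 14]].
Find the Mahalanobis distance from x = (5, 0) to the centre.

Step 1 — centre the observation: (x - mu) = (2, -1).

Step 2 — invert Sigma. det(Sigma) = 9·14 - (-2)² = 122.
  Sigma^{-1} = (1/det) · [[d, -b], [-b, a]] = [[0.1148, 0.0164],
 [0.0164, 0.0738]].

Step 3 — form the quadratic (x - mu)^T · Sigma^{-1} · (x - mu):
  Sigma^{-1} · (x - mu) = (0.2131, -0.041).
  (x - mu)^T · [Sigma^{-1} · (x - mu)] = (2)·(0.2131) + (-1)·(-0.041) = 0.4672.

Step 4 — take square root: d = √(0.4672) ≈ 0.6835.

d(x, mu) = √(0.4672) ≈ 0.6835


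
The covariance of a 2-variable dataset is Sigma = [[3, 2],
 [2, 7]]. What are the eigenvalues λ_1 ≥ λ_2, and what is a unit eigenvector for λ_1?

Step 1 — characteristic polynomial of 2×2 Sigma:
  det(Sigma - λI) = λ² - trace · λ + det = 0.
  trace = 3 + 7 = 10, det = 3·7 - (2)² = 17.
Step 2 — discriminant:
  Δ = trace² - 4·det = 100 - 68 = 32.
Step 3 — eigenvalues:
  λ = (trace ± √Δ)/2 = (10 ± 5.6569)/2,
  λ_1 = 7.8284,  λ_2 = 2.1716.

Step 4 — unit eigenvector for λ_1: solve (Sigma - λ_1 I)v = 0. First row:
  (3 - 7.8284)·v_x + (2)·v_y = 0, i.e. (-4.8284)·v_x + (2)·v_y = 0,
  so v ∝ (b, λ_1 - a) = (2, 4.8284) = u.
  ||u|| = √((2)² + (4.8284)²) = √(27.3137) ≈ 5.2263,
  v_1 = u/||u|| ≈ (0.3827, 0.9239) (||v_1|| = 1).

λ_1 = 7.8284,  λ_2 = 2.1716;  v_1 ≈ (0.3827, 0.9239)


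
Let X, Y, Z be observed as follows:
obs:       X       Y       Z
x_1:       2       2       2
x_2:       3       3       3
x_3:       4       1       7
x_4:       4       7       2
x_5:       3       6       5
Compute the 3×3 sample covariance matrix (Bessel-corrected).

Step 1 — column means:
  mean(X) = (2 + 3 + 4 + 4 + 3) / 5 = 16/5 = 3.2
  mean(Y) = (2 + 3 + 1 + 7 + 6) / 5 = 19/5 = 3.8
  mean(Z) = (2 + 3 + 7 + 2 + 5) / 5 = 19/5 = 3.8

Step 2 — sample covariance S[i,j] = (1/(n-1)) · Σ_k (x_{k,i} - mean_i) · (x_{k,j} - mean_j), with n-1 = 4.
  S[X,X] = ((-1.2)·(-1.2) + (-0.2)·(-0.2) + (0.8)·(0.8) + (0.8)·(0.8) + (-0.2)·(-0.2)) / 4 = 2.8/4 = 0.7
  S[X,Y] = ((-1.2)·(-1.8) + (-0.2)·(-0.8) + (0.8)·(-2.8) + (0.8)·(3.2) + (-0.2)·(2.2)) / 4 = 2.2/4 = 0.55
  S[X,Z] = ((-1.2)·(-1.8) + (-0.2)·(-0.8) + (0.8)·(3.2) + (0.8)·(-1.8) + (-0.2)·(1.2)) / 4 = 3.2/4 = 0.8
  S[Y,Y] = ((-1.8)·(-1.8) + (-0.8)·(-0.8) + (-2.8)·(-2.8) + (3.2)·(3.2) + (2.2)·(2.2)) / 4 = 26.8/4 = 6.7
  S[Y,Z] = ((-1.8)·(-1.8) + (-0.8)·(-0.8) + (-2.8)·(3.2) + (3.2)·(-1.8) + (2.2)·(1.2)) / 4 = -8.2/4 = -2.05
  S[Z,Z] = ((-1.8)·(-1.8) + (-0.8)·(-0.8) + (3.2)·(3.2) + (-1.8)·(-1.8) + (1.2)·(1.2)) / 4 = 18.8/4 = 4.7

S is symmetric (S[j,i] = S[i,j]). Assembling:

S = [[0.7, 0.55, 0.8],
 [0.55, 6.7, -2.05],
 [0.8, -2.05, 4.7]]


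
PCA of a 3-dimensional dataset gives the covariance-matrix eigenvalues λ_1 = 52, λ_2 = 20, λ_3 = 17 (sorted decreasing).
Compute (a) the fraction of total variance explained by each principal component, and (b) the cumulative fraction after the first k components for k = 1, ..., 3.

Step 1 — total variance = trace(Sigma) = Σ λ_i = 52 + 20 + 17 = 89.

Step 2 — fraction explained by component i = λ_i / Σ λ:
  PC1: 52/89 = 0.5843
  PC2: 20/89 = 0.2247
  PC3: 17/89 = 0.191

Step 3 — cumulative fraction after k components = (λ_1 + ... + λ_k) / Σ λ:
  k = 1: 52/89 = 0.5843
  k = 2: (52 + 20)/89 = 72/89 = 0.809
  k = 3: (52 + 20 + 17)/89 = 89/89 = 1

Summary (fraction, with percent):

explained: PC1 0.5843 (58.43%), PC2 0.2247 (22.47%), PC3 0.191 (19.1%);  cumulative: 0.5843, 0.809, 1


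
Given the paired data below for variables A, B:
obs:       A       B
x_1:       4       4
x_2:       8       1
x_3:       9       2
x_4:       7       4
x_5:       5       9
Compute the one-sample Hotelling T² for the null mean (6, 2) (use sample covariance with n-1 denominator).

Step 1 — sample mean vector:
  mean(A) = (4 + 8 + 9 + 7 + 5) / 5 = 33/5 = 6.6
  mean(B) = (4 + 1 + 2 + 4 + 9) / 5 = 20/5 = 4
  x̄ = (6.6, 4),  deviation x̄ - mu_0 = (6.6, 4) - (6, 2) = (0.6, 2).

Step 2 — sample covariance matrix, S[i,j] = (1/(n-1)) · Σ_k (x_{k,i} - mean_i) · (x_{k,j} - mean_j), divisor n-1 = 4:
  S[A,A] = ((-2.6)·(-2.6) + (1.4)·(1.4) + (2.4)·(2.4) + (0.4)·(0.4) + (-1.6)·(-1.6)) / 4 = 17.2/4 = 4.3
  S[A,B] = ((-2.6)·(0) + (1.4)·(-3) + (2.4)·(-2) + (0.4)·(0) + (-1.6)·(5)) / 4 = -17/4 = -4.25
  S[B,B] = ((0)·(0) + (-3)·(-3) + (-2)·(-2) + (0)·(0) + (5)·(5)) / 4 = 38/4 = 9.5
  S = [[4.3, -4.25],
 [-4.25, 9.5]].

Step 3 — invert S. det(S) = 4.3·9.5 - (-4.25)² = 22.7875.
  S^{-1} = (1/det) · [[d, -b], [-b, a]] = [[0.4169, 0.1865],
 [0.1865, 0.1887]].

Step 4 — quadratic form (x̄ - mu_0)^T · S^{-1} · (x̄ - mu_0):
  S^{-1} · (x̄ - mu_0) = (0.6231, 0.4893),
  (x̄ - mu_0)^T · [...] = (0.6)·(0.6231) + (2)·(0.4893) = 1.3525.

Step 5 — scale by n: T² = 5 · 1.3525 = 6.7625.

T² ≈ 6.7625


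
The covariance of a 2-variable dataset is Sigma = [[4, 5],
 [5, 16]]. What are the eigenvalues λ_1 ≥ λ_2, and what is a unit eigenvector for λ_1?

Step 1 — characteristic polynomial of 2×2 Sigma:
  det(Sigma - λI) = λ² - trace · λ + det = 0.
  trace = 4 + 16 = 20, det = 4·16 - (5)² = 39.
Step 2 — discriminant:
  Δ = trace² - 4·det = 400 - 156 = 244.
Step 3 — eigenvalues:
  λ = (trace ± √Δ)/2 = (20 ± 15.6205)/2,
  λ_1 = 17.8102,  λ_2 = 2.1898.

Step 4 — unit eigenvector for λ_1: solve (Sigma - λ_1 I)v = 0. First row:
  (4 - 17.8102)·v_x + (5)·v_y = 0, i.e. (-13.8102)·v_x + (5)·v_y = 0,
  so v ∝ (b, λ_1 - a) = (5, 13.8102) = u.
  ||u|| = √((5)² + (13.8102)²) = √(215.723) ≈ 14.6875,
  v_1 = u/||u|| ≈ (0.3404, 0.9403) (||v_1|| = 1).

λ_1 = 17.8102,  λ_2 = 2.1898;  v_1 ≈ (0.3404, 0.9403)


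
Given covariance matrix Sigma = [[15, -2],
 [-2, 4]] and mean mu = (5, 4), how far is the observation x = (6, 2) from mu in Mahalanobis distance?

Step 1 — centre the observation: (x - mu) = (1, -2).

Step 2 — invert Sigma. det(Sigma) = 15·4 - (-2)² = 56.
  Sigma^{-1} = (1/det) · [[d, -b], [-b, a]] = [[0.0714, 0.0357],
 [0.0357, 0.2679]].

Step 3 — form the quadratic (x - mu)^T · Sigma^{-1} · (x - mu):
  Sigma^{-1} · (x - mu) = (0, -0.5).
  (x - mu)^T · [Sigma^{-1} · (x - mu)] = (1)·(0) + (-2)·(-0.5) = 1.

Step 4 — take square root: d = √(1) ≈ 1.

d(x, mu) = √(1) ≈ 1


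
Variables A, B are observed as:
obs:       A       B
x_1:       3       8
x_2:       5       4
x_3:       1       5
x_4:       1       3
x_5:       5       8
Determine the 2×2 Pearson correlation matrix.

Step 1 — column means:
  mean(A) = (3 + 5 + 1 + 1 + 5) / 5 = 15/5 = 3
  mean(B) = (8 + 4 + 5 + 3 + 8) / 5 = 28/5 = 5.6

Step 2 — sample variances and covariances s[i,j] = (1/(n-1)) · Σ_k (x_{k,i} - mean_i) · (x_{k,j} - mean_j), with n-1 = 4:
  s[A,A] = ((0)·(0) + (2)·(2) + (-2)·(-2) + (-2)·(-2) + (2)·(2)) / 4 = 16/4 = 4
  s[A,B] = ((0)·(2.4) + (2)·(-1.6) + (-2)·(-0.6) + (-2)·(-2.6) + (2)·(2.4)) / 4 = 8/4 = 2
  s[B,B] = ((2.4)·(2.4) + (-1.6)·(-1.6) + (-0.6)·(-0.6) + (-2.6)·(-2.6) + (2.4)·(2.4)) / 4 = 21.2/4 = 5.3
  Sample standard deviations s_i = √(s[i,i]):
  s(A) = √(4) = 2
  s(B) = √(5.3) = 2.3022

Step 3 — r_{ij} = s_{ij} / (s_i · s_j):
  r[A,A] = 1 (diagonal).
  r[A,B] = 2 / (2 · 2.3022) = 2 / 4.6043 = 0.4344
  r[B,B] = 1 (diagonal).

R is symmetric with unit diagonal. Assembling:

R = [[1, 0.4344],
 [0.4344, 1]]


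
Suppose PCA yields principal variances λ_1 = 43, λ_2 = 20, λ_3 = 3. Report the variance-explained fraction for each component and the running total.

Step 1 — total variance = trace(Sigma) = Σ λ_i = 43 + 20 + 3 = 66.

Step 2 — fraction explained by component i = λ_i / Σ λ:
  PC1: 43/66 = 0.6515
  PC2: 20/66 = 0.303
  PC3: 3/66 = 0.0455

Step 3 — cumulative fraction after k components = (λ_1 + ... + λ_k) / Σ λ:
  k = 1: 43/66 = 0.6515
  k = 2: (43 + 20)/66 = 63/66 = 0.9545
  k = 3: (43 + 20 + 3)/66 = 66/66 = 1

Summary (fraction, with percent):

explained: PC1 0.6515 (65.15%), PC2 0.303 (30.3%), PC3 0.0455 (4.55%);  cumulative: 0.6515, 0.9545, 1


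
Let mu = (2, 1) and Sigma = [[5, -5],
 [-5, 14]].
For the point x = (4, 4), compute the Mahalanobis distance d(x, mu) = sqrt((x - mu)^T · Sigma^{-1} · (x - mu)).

Step 1 — centre the observation: (x - mu) = (2, 3).

Step 2 — invert Sigma. det(Sigma) = 5·14 - (-5)² = 45.
  Sigma^{-1} = (1/det) · [[d, -b], [-b, a]] = [[0.3111, 0.1111],
 [0.1111, 0.1111]].

Step 3 — form the quadratic (x - mu)^T · Sigma^{-1} · (x - mu):
  Sigma^{-1} · (x - mu) = (0.9556, 0.5556).
  (x - mu)^T · [Sigma^{-1} · (x - mu)] = (2)·(0.9556) + (3)·(0.5556) = 3.5778.

Step 4 — take square root: d = √(3.5778) ≈ 1.8915.

d(x, mu) = √(3.5778) ≈ 1.8915


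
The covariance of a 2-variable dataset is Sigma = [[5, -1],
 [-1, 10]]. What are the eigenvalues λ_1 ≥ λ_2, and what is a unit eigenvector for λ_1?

Step 1 — characteristic polynomial of 2×2 Sigma:
  det(Sigma - λI) = λ² - trace · λ + det = 0.
  trace = 5 + 10 = 15, det = 5·10 - (-1)² = 49.
Step 2 — discriminant:
  Δ = trace² - 4·det = 225 - 196 = 29.
Step 3 — eigenvalues:
  λ = (trace ± √Δ)/2 = (15 ± 5.3852)/2,
  λ_1 = 10.1926,  λ_2 = 4.8074.

Step 4 — unit eigenvector for λ_1: solve (Sigma - λ_1 I)v = 0. First row:
  (5 - 10.1926)·v_x + (-1)·v_y = 0, i.e. (-5.1926)·v_x + (-1)·v_y = 0,
  so v ∝ (b, λ_1 - a) = (-1, 5.1926); multiply by -1 so the first entry is positive: u = (1, -5.1926).
  ||u|| = √((1)² + (-5.1926)²) = √(27.9629) ≈ 5.288,
  v_1 = u/||u|| ≈ (0.1891, -0.982) (||v_1|| = 1).

λ_1 = 10.1926,  λ_2 = 4.8074;  v_1 ≈ (0.1891, -0.982)


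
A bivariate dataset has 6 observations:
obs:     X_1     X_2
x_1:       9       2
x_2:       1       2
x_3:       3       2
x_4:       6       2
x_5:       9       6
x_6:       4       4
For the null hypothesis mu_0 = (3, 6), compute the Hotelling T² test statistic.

Step 1 — sample mean vector:
  mean(X_1) = (9 + 1 + 3 + 6 + 9 + 4) / 6 = 32/6 = 5.3333
  mean(X_2) = (2 + 2 + 2 + 2 + 6 + 4) / 6 = 18/6 = 3
  x̄ = (5.3333, 3),  deviation x̄ - mu_0 = (5.3333, 3) - (3, 6) = (2.3333, -3).

Step 2 — sample covariance matrix, S[i,j] = (1/(n-1)) · Σ_k (x_{k,i} - mean_i) · (x_{k,j} - mean_j), divisor n-1 = 5:
  S[X_1,X_1] = ((3.6667)·(3.6667) + (-4.3333)·(-4.3333) + (-2.3333)·(-2.3333) + (0.6667)·(0.6667) + (3.6667)·(3.6667) + (-1.3333)·(-1.3333)) / 5 = 53.3333/5 = 10.6667
  S[X_1,X_2] = ((3.6667)·(-1) + (-4.3333)·(-1) + (-2.3333)·(-1) + (0.6667)·(-1) + (3.6667)·(3) + (-1.3333)·(1)) / 5 = 12/5 = 2.4
  S[X_2,X_2] = ((-1)·(-1) + (-1)·(-1) + (-1)·(-1) + (-1)·(-1) + (3)·(3) + (1)·(1)) / 5 = 14/5 = 2.8
  S = [[10.6667, 2.4],
 [2.4, 2.8]].

Step 3 — invert S. det(S) = 10.6667·2.8 - (2.4)² = 24.1067.
  S^{-1} = (1/det) · [[d, -b], [-b, a]] = [[0.1162, -0.0996],
 [-0.0996, 0.4425]].

Step 4 — quadratic form (x̄ - mu_0)^T · S^{-1} · (x̄ - mu_0):
  S^{-1} · (x̄ - mu_0) = (0.5697, -1.5597),
  (x̄ - mu_0)^T · [...] = (2.3333)·(0.5697) + (-3)·(-1.5597) = 6.0085.

Step 5 — scale by n: T² = 6 · 6.0085 = 36.0509.

T² ≈ 36.0509


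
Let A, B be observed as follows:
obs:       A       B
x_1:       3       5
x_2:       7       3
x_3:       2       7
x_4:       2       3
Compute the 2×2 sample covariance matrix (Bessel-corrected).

Step 1 — column means:
  mean(A) = (3 + 7 + 2 + 2) / 4 = 14/4 = 3.5
  mean(B) = (5 + 3 + 7 + 3) / 4 = 18/4 = 4.5

Step 2 — sample covariance S[i,j] = (1/(n-1)) · Σ_k (x_{k,i} - mean_i) · (x_{k,j} - mean_j), with n-1 = 3.
  S[A,A] = ((-0.5)·(-0.5) + (3.5)·(3.5) + (-1.5)·(-1.5) + (-1.5)·(-1.5)) / 3 = 17/3 = 5.6667
  S[A,B] = ((-0.5)·(0.5) + (3.5)·(-1.5) + (-1.5)·(2.5) + (-1.5)·(-1.5)) / 3 = -7/3 = -2.3333
  S[B,B] = ((0.5)·(0.5) + (-1.5)·(-1.5) + (2.5)·(2.5) + (-1.5)·(-1.5)) / 3 = 11/3 = 3.6667

S is symmetric (S[j,i] = S[i,j]). Assembling:

S = [[5.6667, -2.3333],
 [-2.3333, 3.6667]]


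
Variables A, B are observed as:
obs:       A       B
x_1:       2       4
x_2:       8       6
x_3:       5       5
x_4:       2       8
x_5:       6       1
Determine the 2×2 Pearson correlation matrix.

Step 1 — column means:
  mean(A) = (2 + 8 + 5 + 2 + 6) / 5 = 23/5 = 4.6
  mean(B) = (4 + 6 + 5 + 8 + 1) / 5 = 24/5 = 4.8

Step 2 — sample variances and covariances s[i,j] = (1/(n-1)) · Σ_k (x_{k,i} - mean_i) · (x_{k,j} - mean_j), with n-1 = 4:
  s[A,A] = ((-2.6)·(-2.6) + (3.4)·(3.4) + (0.4)·(0.4) + (-2.6)·(-2.6) + (1.4)·(1.4)) / 4 = 27.2/4 = 6.8
  s[A,B] = ((-2.6)·(-0.8) + (3.4)·(1.2) + (0.4)·(0.2) + (-2.6)·(3.2) + (1.4)·(-3.8)) / 4 = -7.4/4 = -1.85
  s[B,B] = ((-0.8)·(-0.8) + (1.2)·(1.2) + (0.2)·(0.2) + (3.2)·(3.2) + (-3.8)·(-3.8)) / 4 = 26.8/4 = 6.7
  Sample standard deviations s_i = √(s[i,i]):
  s(A) = √(6.8) = 2.6077
  s(B) = √(6.7) = 2.5884

Step 3 — r_{ij} = s_{ij} / (s_i · s_j):
  r[A,A] = 1 (diagonal).
  r[A,B] = -1.85 / (2.6077 · 2.5884) = -1.85 / 6.7498 = -0.2741
  r[B,B] = 1 (diagonal).

R is symmetric with unit diagonal. Assembling:

R = [[1, -0.2741],
 [-0.2741, 1]]


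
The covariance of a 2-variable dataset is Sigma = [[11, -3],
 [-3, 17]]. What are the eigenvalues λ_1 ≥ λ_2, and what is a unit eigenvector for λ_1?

Step 1 — characteristic polynomial of 2×2 Sigma:
  det(Sigma - λI) = λ² - trace · λ + det = 0.
  trace = 11 + 17 = 28, det = 11·17 - (-3)² = 178.
Step 2 — discriminant:
  Δ = trace² - 4·det = 784 - 712 = 72.
Step 3 — eigenvalues:
  λ = (trace ± √Δ)/2 = (28 ± 8.4853)/2,
  λ_1 = 18.2426,  λ_2 = 9.7574.

Step 4 — unit eigenvector for λ_1: solve (Sigma - λ_1 I)v = 0. First row:
  (11 - 18.2426)·v_x + (-3)·v_y = 0, i.e. (-7.2426)·v_x + (-3)·v_y = 0,
  so v ∝ (b, λ_1 - a) = (-3, 7.2426); multiply by -1 so the first entry is positive: u = (3, -7.2426).
  ||u|| = √((3)² + (-7.2426)²) = √(61.4558) ≈ 7.8394,
  v_1 = u/||u|| ≈ (0.3827, -0.9239) (||v_1|| = 1).

λ_1 = 18.2426,  λ_2 = 9.7574;  v_1 ≈ (0.3827, -0.9239)


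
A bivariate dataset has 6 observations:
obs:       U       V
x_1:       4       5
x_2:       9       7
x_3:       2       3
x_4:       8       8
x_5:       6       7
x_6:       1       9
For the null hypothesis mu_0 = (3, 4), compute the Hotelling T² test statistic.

Step 1 — sample mean vector:
  mean(U) = (4 + 9 + 2 + 8 + 6 + 1) / 6 = 30/6 = 5
  mean(V) = (5 + 7 + 3 + 8 + 7 + 9) / 6 = 39/6 = 6.5
  x̄ = (5, 6.5),  deviation x̄ - mu_0 = (5, 6.5) - (3, 4) = (2, 2.5).

Step 2 — sample covariance matrix, S[i,j] = (1/(n-1)) · Σ_k (x_{k,i} - mean_i) · (x_{k,j} - mean_j), divisor n-1 = 5:
  S[U,U] = ((-1)·(-1) + (4)·(4) + (-3)·(-3) + (3)·(3) + (1)·(1) + (-4)·(-4)) / 5 = 52/5 = 10.4
  S[U,V] = ((-1)·(-1.5) + (4)·(0.5) + (-3)·(-3.5) + (3)·(1.5) + (1)·(0.5) + (-4)·(2.5)) / 5 = 9/5 = 1.8
  S[V,V] = ((-1.5)·(-1.5) + (0.5)·(0.5) + (-3.5)·(-3.5) + (1.5)·(1.5) + (0.5)·(0.5) + (2.5)·(2.5)) / 5 = 23.5/5 = 4.7
  S = [[10.4, 1.8],
 [1.8, 4.7]].

Step 3 — invert S. det(S) = 10.4·4.7 - (1.8)² = 45.64.
  S^{-1} = (1/det) · [[d, -b], [-b, a]] = [[0.103, -0.0394],
 [-0.0394, 0.2279]].

Step 4 — quadratic form (x̄ - mu_0)^T · S^{-1} · (x̄ - mu_0):
  S^{-1} · (x̄ - mu_0) = (0.1074, 0.4908),
  (x̄ - mu_0)^T · [...] = (2)·(0.1074) + (2.5)·(0.4908) = 1.4417.

Step 5 — scale by n: T² = 6 · 1.4417 = 8.6503.

T² ≈ 8.6503
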